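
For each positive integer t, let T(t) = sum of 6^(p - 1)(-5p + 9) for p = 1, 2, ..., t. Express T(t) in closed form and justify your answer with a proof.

T(t) = 6^t(-t + 2) - 2

We claim T(t) = 6^t(-t + 2) - 2 for all t ≥ 1.
Base step (t = 1): T(1) = 4, and the closed form gives 4. They agree.
Suppose the result is true for t = p, so T(p) = 6^p(-p + 2) - 2.
Then T(p+1) = T(p) + (6^p(-5p + 4)) = (6^p(-p + 2) - 2) + (6^p(-5p + 4)).
Simplifying, T(p+1) = -6·6^p·p + 6·6^p - 2 = 6^(p+1)(-(p+1) + 2) - 2,
which is the closed form with t = p+1.
By induction, the statement is established for all t ≥ 1.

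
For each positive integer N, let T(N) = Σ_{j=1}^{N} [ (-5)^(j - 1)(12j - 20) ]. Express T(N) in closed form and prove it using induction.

We claim T(N) = (-5)^N(-2N + 3) - 3 for all N ≥ 1.
For the base case N = 1: T(1) = -8, and the closed form gives -8. They agree.
Inductive step: assume the claim holds for N = j, so T(j) = (-5)^j(-2j + 3) - 3.
Then T(j+1) = T(j) + ((-5)^j(12j - 8)) = ((-5)^j(-2j + 3) - 3) + ((-5)^j(12j - 8)).
Simplifying, T(j+1) = 10(-5)^j·j - 5(-5)^j - 3 = (-5)^(j+1)(-2(j+1) + 3) - 3,
which is the closed form with N = j+1.
By induction, the statement is established for all N ≥ 1.

T(N) = (-5)^N(-2N + 3) - 3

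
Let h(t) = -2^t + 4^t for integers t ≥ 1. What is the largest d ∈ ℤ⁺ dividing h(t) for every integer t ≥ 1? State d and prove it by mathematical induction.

d = 2

Computing the first values: h(1) = 2 and h(2) = 12; gcd(2, 12) = 2, so d ≤ 2.
We prove 2 | -2^t + 4^t for all t ≥ 1 by induction on t.
Base step (t = 1): h(1) = 2 = 2·(1), so 2 | h(1).
Inductive step: assume the claim holds for t = k, i.e. 2 | h(k). Then
4^{k+1} − 2^{k+1} = 4·4^k − 2·2^k = 4·(4^k − 2^k) + (2)·2^k. The first term is divisible by 2 by the inductive hypothesis, and the second term (2)·2^k is divisible by 2 since 2 | 2. Hence 2 | h(k+1).
Hence, by induction on t, the claim holds for every t ≥ 1.
Therefore the largest such d is 2.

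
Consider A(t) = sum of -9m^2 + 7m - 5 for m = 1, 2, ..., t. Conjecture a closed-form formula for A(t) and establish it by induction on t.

A(t) = -t(3t^2 + t + 3)

We claim A(t) = -t(3t^2 + t + 3) for all t ≥ 1.
When t = 1: A(1) = -7, and the closed form gives -7. They agree.
Inductive step: assume the claim holds for t = m, so A(m) = m(-3m^2 - m - 3).
Then A(m+1) = A(m) + (7m - 9(m + 1)^2 + 2) = (m(-3m^2 - m - 3)) + (7m - 9(m + 1)^2 + 2).
Simplifying, A(m+1) = -(m + 1)(3m^2 + 7m + 7) = -(m+1)(3(m+1)^2 + (m+1) + 3),
which is the closed form with t = m+1.
By induction, the statement is established for all t ≥ 1.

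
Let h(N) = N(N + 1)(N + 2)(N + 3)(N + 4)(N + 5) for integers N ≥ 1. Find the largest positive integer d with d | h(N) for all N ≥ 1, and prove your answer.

Computing the first values: h(1) = 720 and h(2) = 5040; gcd(720, 5040) = 720, so d ≤ 720.
We prove 720 | N(N + 1)(N + 2)(N + 3)(N + 4)(N + 5) for all N ≥ 1 by induction on N.
Base case (N = 1): h(1) = 720 = 720·(1), so 720 | h(1).
Inductive step: assume the claim holds for N = r, i.e. 720 | h(r). Then
h(r+1) − h(r) = (r+1)·(r+2)·(r+3)·(r+4)·(r+5)·(r+6) − r·(r+1)·(r+2)·(r+3)·(r+4)·(r+5) = (r+1)·(r+2)·(r+3)·(r+4)·(r+5)·[(r+6) − r] = 6·(r+1)·(r+2)·(r+3)·(r+4)·(r+5). The product of 5 consecutive integers is divisible by (5)! = 120, so h(r+1) − h(r) is divisible by 6·120 = 720. By the inductive hypothesis 720 | h(r), hence 720 | h(r+1).
This completes the induction.
Therefore the largest such d is 720.

d = 720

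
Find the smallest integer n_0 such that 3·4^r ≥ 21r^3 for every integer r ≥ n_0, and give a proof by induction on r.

n_0 = 5

At r = 4: 768 < 1344, so the inequality fails and n_0 ≥ 5. We prove 3·4^r ≥ 21r^3 for all r ≥ 5.
Base step (r = 5): 3·4^r = 3072 and 21r^3 = 2625, so 3072 ≥ 2625.
For the inductive step, assume it holds for an arbitrary i ≥ 5, so 3·4^i ≥ 21i^3.
Then 3·4^(i + 1) = 4·(3·4^i) ≥ 4·(21i^3).
Also, for i ≥ 5 we have 4·(21i^3) ≥ 21(i+1)^3, since 4 ≥ (1 + 1/i)^3 for all i ≥ 5.
Combining, 3·4^(i + 1) ≥ 21(i+1)^3.
By induction, the statement is established for all r ≥ 5.
Hence the smallest such n_0 is 5.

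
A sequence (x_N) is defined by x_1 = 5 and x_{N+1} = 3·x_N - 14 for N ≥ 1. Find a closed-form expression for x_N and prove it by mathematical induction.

Computing the first terms: x_1 = 5, x_2 = 1, x_3 = -11. This suggests x_N = -2·3^(N - 1) + 7.
Base step (N = 1): the formula gives 5 = 5 = x_1.
Inductive step: assume the claim holds for N = m, so x_m = -2·3^(m - 1) + 7.
Then x_{m+1} = 3·x_m - 14 = 3·(-2·3^(m - 1) + 7) - 14 = -2·3^m + 7 = -2·3^((m+1) - 1) + 7,
which is the claimed formula at N = m+1.
Hence, by induction on N, the claim holds for every N ≥ 1.

x_N = -2·3^(N - 1) + 7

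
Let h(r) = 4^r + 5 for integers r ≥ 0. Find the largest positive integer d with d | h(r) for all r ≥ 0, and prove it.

Computing the first values: h(0) = 6 and h(1) = 9; gcd(6, 9) = 3, so d ≤ 3.
We prove 3 | 4^r + 5 for all r ≥ 0 by induction on r.
When r = 0: h(0) = 6 = 3·(2), so 3 | h(0).
Inductive step: suppose the statement holds for some m ≥ 0, i.e. 3 | h(m). Then
h(m+1) = 4^(m+1) + 5 = 4·(4^m + 5) - 15 = 4·h(m) - 15. The first term is divisible by 3 by the inductive hypothesis, and -15 is divisible by 3. Hence 3 | h(m+1).
This completes the induction.
Therefore the largest such d is 3.

d = 3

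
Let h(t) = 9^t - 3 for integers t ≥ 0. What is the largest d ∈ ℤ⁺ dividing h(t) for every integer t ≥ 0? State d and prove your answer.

d = 2

Computing the first values: h(0) = -2 and h(1) = 6; gcd(-2, 6) = 2, so d ≤ 2.
We prove 2 | 9^t - 3 for all t ≥ 0 by induction on t.
Base step (t = 0): h(0) = -2 = 2·(-1), so 2 | h(0).
Inductive step: assume the claim holds for t = i, i.e. 2 | h(i). Then
h(i+1) = 9^(i+1) - 3 = 9·(9^i - 3) + 24 = 9·h(i) + 24. The first term is divisible by 2 by the inductive hypothesis, and 24 is divisible by 2. Hence 2 | h(i+1).
Hence, by induction on t, the claim holds for every t ≥ 0.
Therefore the largest such d is 2.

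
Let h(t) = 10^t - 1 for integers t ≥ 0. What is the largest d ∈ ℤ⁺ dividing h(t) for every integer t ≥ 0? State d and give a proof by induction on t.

d = 9

Computing the first values: h(0) = 0 and h(1) = 9; gcd(0, 9) = 9, so d ≤ 9.
We prove 9 | 10^t - 1 for all t ≥ 0 by induction on t.
For the base case t = 0: h(0) = 0 = 9·(0), so 9 | h(0).
For the inductive step, assume it holds for an arbitrary i ≥ 0, i.e. 9 | h(i). Then
h(i+1) = 10^(i+1) - 1 = 10·(10^i - 1) + 9 = 10·h(i) + 9. The first term is divisible by 9 by the inductive hypothesis, and 9 is divisible by 9. Hence 9 | h(i+1).
This completes the induction.
Therefore the largest such d is 9.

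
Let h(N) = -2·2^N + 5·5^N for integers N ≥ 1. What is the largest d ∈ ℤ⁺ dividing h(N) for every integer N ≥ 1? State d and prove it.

d = 3

Computing the first values: h(1) = 21 and h(2) = 117; gcd(21, 117) = 3, so d ≤ 3.
We prove 3 | -2·2^N + 5·5^N for all N ≥ 1 by induction on N.
Base case (N = 1): h(1) = 21 = 3·(7), so 3 | h(1).
Inductive step: assume the claim holds for N = r, i.e. 3 | h(r). Then
h(r+1) − 5·h(r) = (-2·2^(r+1) + 5·5^(r+1)) − 5·(-2·2^r + 5·5^r) = (-2)·2^r·(2 − 5) = (6)·2^r. Since 3 | h(r) by the inductive hypothesis, 3 | 5·h(r); and 3 | 6 since 6 = 3·2. Therefore 3 | h(r+1).
By induction, the statement is established for all N ≥ 1.
Therefore the largest such d is 3.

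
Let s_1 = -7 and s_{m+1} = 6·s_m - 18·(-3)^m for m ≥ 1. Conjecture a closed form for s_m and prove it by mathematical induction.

Computing the first terms: s_1 = -7, s_2 = 12, s_3 = -90. This suggests s_m = 2(-3)^m - 6^(m - 1).
When m = 1: the formula gives -7 = -7 = s_1.
Suppose the result is true for m = i, so s_i = 2(-3)^i - 6^(i - 1).
Then s_{i+1} = 6·s_i - 18·(-3)^i = 6·(2(-3)^i - 6^(i - 1)) - 18·(-3)^i = 2(-3)^(i + 1) - 6^i = 2(-3)^(i+1) - 6^((i+1) - 1),
which is the claimed formula at m = i+1.
By induction, the statement is established for all m ≥ 1.

s_m = 2(-3)^m - 6^(m - 1)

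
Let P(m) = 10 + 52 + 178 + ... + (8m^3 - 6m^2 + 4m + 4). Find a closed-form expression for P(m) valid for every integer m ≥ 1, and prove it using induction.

P(m) = m(2m^3 + 2m^2 + m + 5)

We claim P(m) = m(2m^3 + 2m^2 + m + 5) for all m ≥ 1.
For the base case m = 1: P(1) = 10, and the closed form gives 10. They agree.
Inductive step: suppose the statement holds for some r ≥ 1, so P(r) = r(2r^3 + 2r^2 + r + 5).
Then P(r+1) = P(r) + (8r^3 + 18r^2 + 16r + 10) = (r(2r^3 + 2r^2 + r + 5)) + (8r^3 + 18r^2 + 16r + 10).
Simplifying, P(r+1) = (r + 1)(2r^3 + 8r^2 + 11r + 10) = (r+1)(2(r+1)^3 + 2(r+1)^2 + (r+1) + 5),
which is the closed form with m = r+1.
By the principle of mathematical induction, the result holds for all m ≥ 1.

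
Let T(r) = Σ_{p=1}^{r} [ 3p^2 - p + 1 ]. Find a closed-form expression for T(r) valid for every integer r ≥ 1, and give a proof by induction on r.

T(r) = r(r^2 + r + 1)

We claim T(r) = r(r^2 + r + 1) for all r ≥ 1.
Base case (r = 1): T(1) = 3, and the closed form gives 3. They agree.
Suppose the result is true for r = p, so T(p) = p(p^2 + p + 1).
Then T(p+1) = T(p) + (-p + 3(p + 1)^2) = (p(p^2 + p + 1)) + (-p + 3(p + 1)^2).
Simplifying, T(p+1) = (p + 1)(p^2 + 3p + 3) = (p+1)((p+1)^2 + (p+1) + 1),
which is the closed form with r = p+1.
Hence, by induction on r, the claim holds for every r ≥ 1.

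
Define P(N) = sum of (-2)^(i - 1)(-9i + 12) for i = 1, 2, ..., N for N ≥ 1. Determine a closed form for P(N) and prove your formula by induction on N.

We claim P(N) = 3(-2)^N(N - 1) + 3 for all N ≥ 1.
Base step (N = 1): P(1) = 3, and the closed form gives 3. They agree.
Inductive step: assume the claim holds for N = i, so P(i) = 3(-2)^i(i - 1) + 3.
Then P(i+1) = P(i) + ((-2)^i(-9i + 3)) = (3(-2)^i(i - 1) + 3) + ((-2)^i(-9i + 3)).
Simplifying, P(i+1) = -6(-2)^i·i + 3 = 3(-2)^(i+1)((i+1) - 1) + 3,
which is the closed form with N = i+1.
This completes the induction.

P(N) = 3(-2)^N(N - 1) + 3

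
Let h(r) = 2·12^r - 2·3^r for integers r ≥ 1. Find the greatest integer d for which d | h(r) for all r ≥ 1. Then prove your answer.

d = 18

Computing the first values: h(1) = 18 and h(2) = 270; gcd(18, 270) = 18, so d ≤ 18.
We prove 18 | 2·12^r - 2·3^r for all r ≥ 1 by induction on r.
Base case (r = 1): h(1) = 18 = 18·(1), so 18 | h(1).
Inductive step: suppose the statement holds for some k ≥ 1, i.e. 18 | h(k). Then
h(k+1) − 12·h(k) = (2·12^(k+1) - 2·3^(k+1)) − 12·(2·12^k - 2·3^k) = (-2)·3^k·(3 − 12) = (18)·3^k. Since 18 | h(k) by the inductive hypothesis, 18 | 12·h(k); and 18 | 18 since 18 = 18·1. Therefore 18 | h(k+1).
By the principle of mathematical induction, the result holds for all r ≥ 1.
Therefore the largest such d is 18.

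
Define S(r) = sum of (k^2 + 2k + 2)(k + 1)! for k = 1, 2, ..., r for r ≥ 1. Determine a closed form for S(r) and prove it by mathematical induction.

We claim S(r) = (r + 1)(r + 2)! - 2 for all r ≥ 1.
For the base case r = 1: S(1) = 10, and the closed form gives 10. They agree.
Inductive step: suppose the statement holds for some k ≥ 1, so S(k) = (k + 1)(k + 2)! - 2.
Then S(k+1) = S(k) + ((k^2 + 4k + 5)(k + 2)!) = ((k + 1)(k + 2)! - 2) + ((k^2 + 4k + 5)(k + 2)!).
Simplifying, S(k+1) = ((k+1) + 1)((k+1) + 2)! - 2,
which is the closed form with r = k+1.
This completes the induction.

S(r) = (r + 1)(r + 2)! - 2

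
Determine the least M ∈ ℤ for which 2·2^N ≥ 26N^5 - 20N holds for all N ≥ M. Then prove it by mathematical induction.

At N = 27: 268435456 < 373071042, so the inequality fails and M ≥ 28. We prove 2·2^N ≥ 26N^5 - 20N for all N ≥ 28.
For the base case N = 28: 2·2^N = 536870912 and 26N^5 - 20N = 447469008, so 536870912 ≥ 447469008.
Suppose the result is true for N = j, so 2·2^j ≥ 26j^5 - 20j.
Then 2·2^(j + 1) = 2·(2·2^j) ≥ 2·(26j^5 - 20j).
Also, for j ≥ 28 we have 2·(26j^5 - 20j) ≥ 26(j+1)^5 - 20(j+1), since 2·(26j^5 - 20j) − (26(j+1)^5 - 20(j+1)) = 26j^5 - 130j^4 - 260j^3 - 260j^2 - 150j - 6, which is nonnegative for all j ≥ 28.
Combining, 2·2^(j + 1) ≥ 26(j+1)^5 - 20(j+1).
By the principle of mathematical induction, the result holds for all N ≥ 28.
Hence the smallest such M is 28.

M = 28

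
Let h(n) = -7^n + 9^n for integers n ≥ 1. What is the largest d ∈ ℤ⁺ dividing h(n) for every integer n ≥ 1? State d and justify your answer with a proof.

Computing the first values: h(1) = 2 and h(2) = 32; gcd(2, 32) = 2, so d ≤ 2.
We prove 2 | -7^n + 9^n for all n ≥ 1 by induction on n.
Base step (n = 1): h(1) = 2 = 2·(1), so 2 | h(1).
Inductive step: suppose the statement holds for some m ≥ 1, i.e. 2 | h(m). Then
9^{m+1} − 7^{m+1} = 9·9^m − 7·7^m = 9·(9^m − 7^m) + (2)·7^m. The first term is divisible by 2 by the inductive hypothesis, and the second term (2)·7^m is divisible by 2 since 2 | 2. Hence 2 | h(m+1).
By the principle of mathematical induction, the result holds for all n ≥ 1.
Therefore the largest such d is 2.

d = 2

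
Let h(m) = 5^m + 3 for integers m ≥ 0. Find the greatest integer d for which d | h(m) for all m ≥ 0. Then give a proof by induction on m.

Computing the first values: h(0) = 4 and h(1) = 8; gcd(4, 8) = 4, so d ≤ 4.
We prove 4 | 5^m + 3 for all m ≥ 0 by induction on m.
Base step (m = 0): h(0) = 4 = 4·(1), so 4 | h(0).
Inductive step: suppose the statement holds for some p ≥ 0, i.e. 4 | h(p). Then
h(p+1) = 5^(p+1) + 3 = 5·(5^p + 3) - 12 = 5·h(p) - 12. The first term is divisible by 4 by the inductive hypothesis, and -12 is divisible by 4. Hence 4 | h(p+1).
By induction, the statement is established for all m ≥ 0.
Therefore the largest such d is 4.

d = 4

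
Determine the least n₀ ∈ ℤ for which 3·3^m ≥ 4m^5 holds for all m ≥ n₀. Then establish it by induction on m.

At m = 11: 531441 < 644204, so the inequality fails and n₀ ≥ 12. We prove 3·3^m ≥ 4m^5 for all m ≥ 12.
Base step (m = 12): 3·3^m = 1594323 and 4m^5 = 995328, so 1594323 ≥ 995328.
For the inductive step, assume it holds for an arbitrary j ≥ 12, so 3·3^j ≥ 4j^5.
Then 3·3^(j + 1) = 3·(3·3^j) ≥ 3·(4j^5).
Also, for j ≥ 12 we have 3·(4j^5) ≥ 4(j+1)^5, since 3 ≥ (1 + 1/j)^5 for all j ≥ 12.
Combining, 3·3^(j + 1) ≥ 4(j+1)^5.
By the principle of mathematical induction, the result holds for all m ≥ 12.
Hence the smallest such n₀ is 12.

n₀ = 12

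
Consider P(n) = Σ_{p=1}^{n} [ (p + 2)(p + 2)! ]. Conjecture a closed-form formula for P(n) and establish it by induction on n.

We claim P(n) = (n + 3)! - 6 for all n ≥ 1.
Base case (n = 1): P(1) = 18, and the closed form gives 18. They agree.
Suppose the result is true for n = p, so P(p) = (p + 3)! - 6.
Then P(p+1) = P(p) + ((p + 3)(p + 3)!) = ((p + 3)! - 6) + ((p + 3)(p + 3)!).
Simplifying, P(p+1) = ((p+1) + 3)! - 6,
which is the closed form with n = p+1.
By induction, the statement is established for all n ≥ 1.

P(n) = (n + 3)! - 6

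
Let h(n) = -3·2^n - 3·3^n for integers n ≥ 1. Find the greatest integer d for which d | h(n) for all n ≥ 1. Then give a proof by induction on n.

d = 3

Computing the first values: h(1) = -15 and h(2) = -39; gcd(-15, -39) = 3, so d ≤ 3.
We prove 3 | -3·2^n - 3·3^n for all n ≥ 1 by induction on n.
Base case (n = 1): h(1) = -15 = 3·(-5), so 3 | h(1).
For the inductive step, assume it holds for an arbitrary m ≥ 1, i.e. 3 | h(m). Then
h(m+1) − 3·h(m) = (-3·2^(m+1) - 3·3^(m+1)) − 3·(-3·2^m - 3·3^m) = (-3)·2^m·(2 − 3) = (3)·2^m. Since 3 | h(m) by the inductive hypothesis, 3 | 3·h(m); and 3 | 3 since 3 = 3·1. Therefore 3 | h(m+1).
This completes the induction.
Therefore the largest such d is 3.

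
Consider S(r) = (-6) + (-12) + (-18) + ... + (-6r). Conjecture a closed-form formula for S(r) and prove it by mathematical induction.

S(r) = -3r(r + 1)

We claim S(r) = -3r(r + 1) for all r ≥ 1.
When r = 1: S(1) = -6, and the closed form gives -6. They agree.
Inductive step: suppose the statement holds for some p ≥ 1, so S(p) = 3p(-p - 1).
Then S(p+1) = S(p) + (-6p - 6) = (3p(-p - 1)) + (-6p - 6).
Simplifying, S(p+1) = -3(p + 1)(p + 2) = -3(p+1)((p+1) + 1),
which is the closed form with r = p+1.
By the principle of mathematical induction, the result holds for all r ≥ 1.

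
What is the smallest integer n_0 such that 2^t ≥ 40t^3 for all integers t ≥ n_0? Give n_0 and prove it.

At t = 17: 131072 < 196520, so the inequality fails and n_0 ≥ 18. We prove 2^t ≥ 40t^3 for all t ≥ 18.
Base step (t = 18): 2^t = 262144 and 40t^3 = 233280, so 262144 ≥ 233280.
Inductive step: suppose the statement holds for some p ≥ 18, so 2^p ≥ 40p^3.
Then 2^(p + 1) = 2·(2^p) ≥ 2·(40p^3).
Also, for p ≥ 18 we have 2·(40p^3) ≥ 40(p+1)^3, since 2 ≥ (1 + 1/p)^3 for all p ≥ 18.
Combining, 2^(p + 1) ≥ 40(p+1)^3.
By induction, the statement is established for all t ≥ 18.
Hence the smallest such n_0 is 18.

n_0 = 18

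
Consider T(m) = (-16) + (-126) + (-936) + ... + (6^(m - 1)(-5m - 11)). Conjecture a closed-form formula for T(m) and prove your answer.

T(m) = -6^m(m + 2) + 2

We claim T(m) = -6^m(m + 2) + 2 for all m ≥ 1.
Base case (m = 1): T(1) = -16, and the closed form gives -16. They agree.
Suppose the result is true for m = k, so T(k) = -6^k(k + 2) + 2.
Then T(k+1) = T(k) + (6^k(-5k - 16)) = (-6^k(k + 2) + 2) + (6^k(-5k - 16)).
Simplifying, T(k+1) = -6·6^k·k - 18·6^k + 2 = -6^(k+1)((k+1) + 2) + 2,
which is the closed form with m = k+1.
By the principle of mathematical induction, the result holds for all m ≥ 1.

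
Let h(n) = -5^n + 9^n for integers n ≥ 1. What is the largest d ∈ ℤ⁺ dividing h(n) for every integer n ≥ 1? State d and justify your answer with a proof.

d = 4

Computing the first values: h(1) = 4 and h(2) = 56; gcd(4, 56) = 4, so d ≤ 4.
We prove 4 | -5^n + 9^n for all n ≥ 1 by induction on n.
For the base case n = 1: h(1) = 4 = 4·(1), so 4 | h(1).
Inductive step: suppose the statement holds for some k ≥ 1, i.e. 4 | h(k). Then
9^{k+1} − 5^{k+1} = 9·9^k − 5·5^k = 9·(9^k − 5^k) + (4)·5^k. The first term is divisible by 4 by the inductive hypothesis, and the second term (4)·5^k is divisible by 4 since 4 | 4. Hence 4 | h(k+1).
Hence, by induction on n, the claim holds for every n ≥ 1.
Therefore the largest such d is 4.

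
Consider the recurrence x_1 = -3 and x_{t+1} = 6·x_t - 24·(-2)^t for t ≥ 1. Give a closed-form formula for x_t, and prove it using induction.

Computing the first terms: x_1 = -3, x_2 = 30, x_3 = 84. This suggests x_t = 3(-2)^t + 3·6^(t - 1).
For the base case t = 1: the formula gives -3 = -3 = x_1.
Inductive step: assume the claim holds for t = m, so x_m = 3(-2)^m + 3·6^(m - 1).
Then x_{m+1} = 6·x_m - 24·(-2)^m = 6·(3(-2)^m + 3·6^(m - 1)) - 24·(-2)^m = 3(-2)^(m + 1) + 3·6^m = 3(-2)^(m+1) + 3·6^((m+1) - 1),
which is the claimed formula at t = m+1.
By the principle of mathematical induction, the result holds for all t ≥ 1.

x_t = 3(-2)^t + 3·6^(t - 1)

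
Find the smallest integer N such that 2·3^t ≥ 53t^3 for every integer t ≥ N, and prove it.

N = 9

At t = 8: 13122 < 27136, so the inequality fails and N ≥ 9. We prove 2·3^t ≥ 53t^3 for all t ≥ 9.
Base step (t = 9): 2·3^t = 39366 and 53t^3 = 38637, so 39366 ≥ 38637.
Inductive step: suppose the statement holds for some r ≥ 9, so 2·3^r ≥ 53r^3.
Then 2·3^(r + 1) = 3·(2·3^r) ≥ 3·(53r^3).
Also, for r ≥ 9 we have 3·(53r^3) ≥ 53(r+1)^3, since 3 ≥ (1 + 1/r)^3 for all r ≥ 9.
Combining, 2·3^(r + 1) ≥ 53(r+1)^3.
This completes the induction.
Hence the smallest such N is 9.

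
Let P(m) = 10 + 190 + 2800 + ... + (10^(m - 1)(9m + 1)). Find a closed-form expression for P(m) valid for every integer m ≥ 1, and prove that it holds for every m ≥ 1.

P(m) = 10^m·m

We claim P(m) = 10^m·m for all m ≥ 1.
Base step (m = 1): P(1) = 10, and the closed form gives 10. They agree.
Suppose the result is true for m = i, so P(i) = 10^i·i.
Then P(i+1) = P(i) + (10^i(9i + 10)) = (10^i·i) + (10^i(9i + 10)).
Simplifying, P(i+1) = 10^(i + 1)(i + 1) = 10^(i+1)·(i+1),
which is the closed form with m = i+1.
By induction, the statement is established for all m ≥ 1.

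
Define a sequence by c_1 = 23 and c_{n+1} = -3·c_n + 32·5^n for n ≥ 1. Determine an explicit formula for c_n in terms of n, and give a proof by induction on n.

Computing the first terms: c_1 = 23, c_2 = 91, c_3 = 527. This suggests c_n = -(-3)^n + 4·5^n.
When n = 1: the formula gives 23 = 23 = c_1.
Inductive step: assume the claim holds for n = j, so c_j = -(-3)^j + 4·5^j.
Then c_{j+1} = -3·c_j + 32·5^j = -3·(-(-3)^j + 4·5^j) + 32·5^j = -(-3)^(j + 1) + 4·5^(j + 1),
which is the claimed formula at n = j+1.
Hence, by induction on n, the claim holds for every n ≥ 1.

c_n = -(-3)^n + 4·5^n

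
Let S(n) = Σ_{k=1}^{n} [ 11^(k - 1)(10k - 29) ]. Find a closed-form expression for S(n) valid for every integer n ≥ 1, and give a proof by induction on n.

S(n) = 11^n(n - 3) + 3

We claim S(n) = 11^n(n - 3) + 3 for all n ≥ 1.
Base case (n = 1): S(1) = -19, and the closed form gives -19. They agree.
For the inductive step, assume it holds for an arbitrary k ≥ 1, so S(k) = 11^k(k - 3) + 3.
Then S(k+1) = S(k) + (11^k(10k - 19)) = (11^k(k - 3) + 3) + (11^k(10k - 19)).
Simplifying, S(k+1) = 11·11^k·k - 22·11^k + 3 = 11^(k+1)((k+1) - 3) + 3,
which is the closed form with n = k+1.
This completes the induction.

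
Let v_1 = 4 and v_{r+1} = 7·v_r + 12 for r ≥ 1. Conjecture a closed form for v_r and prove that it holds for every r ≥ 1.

v_r = 6·7^(r - 1) - 2

Computing the first terms: v_1 = 4, v_2 = 40, v_3 = 292. This suggests v_r = 6·7^(r - 1) - 2.
Base step (r = 1): the formula gives 4 = 4 = v_1.
Inductive step: suppose the statement holds for some m ≥ 1, so v_m = 6·7^(m - 1) - 2.
Then v_{m+1} = 7·v_m + 12 = 7·(6·7^(m - 1) - 2) + 12 = 6·7^m - 2 = 6·7^((m+1) - 1) - 2,
which is the claimed formula at r = m+1.
This completes the induction.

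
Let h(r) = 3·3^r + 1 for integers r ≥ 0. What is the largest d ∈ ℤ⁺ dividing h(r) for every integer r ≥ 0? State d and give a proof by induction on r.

Computing the first values: h(0) = 4 and h(1) = 10; gcd(4, 10) = 2, so d ≤ 2.
We prove 2 | 3·3^r + 1 for all r ≥ 0 by induction on r.
When r = 0: h(0) = 4 = 2·(2), so 2 | h(0).
For the inductive step, assume it holds for an arbitrary k ≥ 0, i.e. 2 | h(k). Then
h(k+1) = 3·3^(k+1) + 1 = 3·(3·3^k + 1) - 2 = 3·h(k) - 2. The first term is divisible by 2 by the inductive hypothesis, and -2 is divisible by 2. Hence 2 | h(k+1).
By induction, the statement is established for all r ≥ 0.
Therefore the largest such d is 2.

d = 2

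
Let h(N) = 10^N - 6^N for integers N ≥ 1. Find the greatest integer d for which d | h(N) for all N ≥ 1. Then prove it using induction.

Computing the first values: h(1) = 4 and h(2) = 64; gcd(4, 64) = 4, so d ≤ 4.
We prove 4 | 10^N - 6^N for all N ≥ 1 by induction on N.
Base step (N = 1): h(1) = 4 = 4·(1), so 4 | h(1).
Suppose the result is true for N = m, i.e. 4 | h(m). Then
10^{m+1} − 6^{m+1} = 10·10^m − 6·6^m = 10·(10^m − 6^m) + (4)·6^m. The first term is divisible by 4 by the inductive hypothesis, and the second term (4)·6^m is divisible by 4 since 4 | 4. Hence 4 | h(m+1).
This completes the induction.
Therefore the largest such d is 4.

d = 4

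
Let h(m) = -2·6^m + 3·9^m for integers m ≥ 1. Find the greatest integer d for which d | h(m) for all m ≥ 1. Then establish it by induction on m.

d = 3

Computing the first values: h(1) = 15 and h(2) = 171; gcd(15, 171) = 3, so d ≤ 3.
We prove 3 | -2·6^m + 3·9^m for all m ≥ 1 by induction on m.
Base case (m = 1): h(1) = 15 = 3·(5), so 3 | h(1).
Inductive step: suppose the statement holds for some j ≥ 1, i.e. 3 | h(j). Then
h(j+1) − 9·h(j) = (-2·6^(j+1) + 3·9^(j+1)) − 9·(-2·6^j + 3·9^j) = (-2)·6^j·(6 − 9) = (6)·6^j. Since 3 | h(j) by the inductive hypothesis, 3 | 9·h(j); and 3 | 6 since 6 = 3·2. Therefore 3 | h(j+1).
This completes the induction.
Therefore the largest such d is 3.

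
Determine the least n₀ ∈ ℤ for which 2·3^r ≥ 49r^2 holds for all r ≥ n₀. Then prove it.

At r = 6: 1458 < 1764, so the inequality fails and n₀ ≥ 7. We prove 2·3^r ≥ 49r^2 for all r ≥ 7.
For the base case r = 7: 2·3^r = 4374 and 49r^2 = 2401, so 4374 ≥ 2401.
Inductive step: assume the claim holds for r = k, so 2·3^k ≥ 49k^2.
Then 2·3^(k + 1) = 3·(2·3^k) ≥ 3·(49k^2).
Also, for k ≥ 7 we have 3·(49k^2) ≥ 49(k+1)^2, since 3 ≥ (1 + 1/k)^2 for all k ≥ 7.
Combining, 2·3^(k + 1) ≥ 49(k+1)^2.
By the principle of mathematical induction, the result holds for all r ≥ 7.
Hence the smallest such n₀ is 7.

n₀ = 7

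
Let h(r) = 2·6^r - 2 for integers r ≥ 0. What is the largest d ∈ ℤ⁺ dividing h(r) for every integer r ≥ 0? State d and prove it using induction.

d = 10

Computing the first values: h(0) = 0 and h(1) = 10; gcd(0, 10) = 10, so d ≤ 10.
We prove 10 | 2·6^r - 2 for all r ≥ 0 by induction on r.
Base case (r = 0): h(0) = 0 = 10·(0), so 10 | h(0).
Inductive step: suppose the statement holds for some j ≥ 0, i.e. 10 | h(j). Then
h(j+1) = 2·6^(j+1) - 2 = 6·(2·6^j - 2) + 10 = 6·h(j) + 10. The first term is divisible by 10 by the inductive hypothesis, and 10 is divisible by 10. Hence 10 | h(j+1).
Hence, by induction on r, the claim holds for every r ≥ 0.
Therefore the largest such d is 10.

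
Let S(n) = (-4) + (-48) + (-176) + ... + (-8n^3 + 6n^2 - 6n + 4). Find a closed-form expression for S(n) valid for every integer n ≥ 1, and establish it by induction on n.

We claim S(n) = -2n(n^3 + n^2 + n - 1) for all n ≥ 1.
When n = 1: S(1) = -4, and the closed form gives -4. They agree.
For the inductive step, assume it holds for an arbitrary i ≥ 1, so S(i) = 2i(-i^3 - i^2 - i + 1).
Then S(i+1) = S(i) + (-8i^3 - 18i^2 - 18i - 4) = (2i(-i^3 - i^2 - i + 1)) + (-8i^3 - 18i^2 - 18i - 4).
Simplifying, S(i+1) = -2(i + 1)(i^3 + 4i^2 + 6i + 2) = -2(i+1)((i+1)^3 + (i+1)^2 + (i+1) - 1),
which is the closed form with n = i+1.
Hence, by induction on n, the claim holds for every n ≥ 1.

S(n) = -2n(n^3 + n^2 + n - 1)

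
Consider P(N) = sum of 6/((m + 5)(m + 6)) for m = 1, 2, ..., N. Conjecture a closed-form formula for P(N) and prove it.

We claim P(N) = N/(N + 6) for all N ≥ 1.
When N = 1: P(1) = 1/7, and the closed form gives 1/7. They agree.
Inductive step: assume the claim holds for N = m, so P(m) = m/(m + 6).
Then P(m+1) = P(m) + (6/((m + 6)(m + 7))) = (m/(m + 6)) + (6/((m + 6)(m + 7))).
Simplifying, P(m+1) = (m + 1)/(m + 7) = (m+1)/((m+1) + 6),
which is the closed form with N = m+1.
By the principle of mathematical induction, the result holds for all N ≥ 1.

P(N) = N/(N + 6)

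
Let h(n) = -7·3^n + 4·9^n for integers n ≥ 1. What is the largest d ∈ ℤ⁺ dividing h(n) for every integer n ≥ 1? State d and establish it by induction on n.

Computing the first values: h(1) = 15 and h(2) = 261; gcd(15, 261) = 3, so d ≤ 3.
We prove 3 | -7·3^n + 4·9^n for all n ≥ 1 by induction on n.
When n = 1: h(1) = 15 = 3·(5), so 3 | h(1).
Inductive step: assume the claim holds for n = m, i.e. 3 | h(m). Then
h(m+1) − 9·h(m) = (-7·3^(m+1) + 4·9^(m+1)) − 9·(-7·3^m + 4·9^m) = (-7)·3^m·(3 − 9) = (42)·3^m. Since 3 | h(m) by the inductive hypothesis, 3 | 9·h(m); and 3 | 42 since 42 = 3·14. Therefore 3 | h(m+1).
Hence, by induction on n, the claim holds for every n ≥ 1.
Therefore the largest such d is 3.

d = 3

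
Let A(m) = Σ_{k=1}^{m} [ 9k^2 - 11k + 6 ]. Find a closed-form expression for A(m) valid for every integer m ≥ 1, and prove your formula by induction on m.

We claim A(m) = m(3m^2 - m + 2) for all m ≥ 1.
When m = 1: A(1) = 4, and the closed form gives 4. They agree.
For the inductive step, assume it holds for an arbitrary k ≥ 1, so A(k) = k(3k^2 - k + 2).
Then A(k+1) = A(k) + (9k^2 + 7k + 4) = (k(3k^2 - k + 2)) + (9k^2 + 7k + 4).
Simplifying, A(k+1) = (k + 1)(3k^2 + 5k + 4) = (k+1)(3(k+1)^2 - (k+1) + 2),
which is the closed form with m = k+1.
Hence, by induction on m, the claim holds for every m ≥ 1.

A(m) = m(3m^2 - m + 2)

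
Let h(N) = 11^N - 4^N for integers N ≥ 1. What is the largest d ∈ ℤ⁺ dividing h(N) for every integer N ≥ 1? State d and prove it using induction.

Computing the first values: h(1) = 7 and h(2) = 105; gcd(7, 105) = 7, so d ≤ 7.
We prove 7 | 11^N - 4^N for all N ≥ 1 by induction on N.
Base step (N = 1): h(1) = 7 = 7·(1), so 7 | h(1).
For the inductive step, assume it holds for an arbitrary p ≥ 1, i.e. 7 | h(p). Then
11^{p+1} − 4^{p+1} = 11·11^p − 4·4^p = 11·(11^p − 4^p) + (7)·4^p. The first term is divisible by 7 by the inductive hypothesis, and the second term (7)·4^p is divisible by 7 since 7 | 7. Hence 7 | h(p+1).
Hence, by induction on N, the claim holds for every N ≥ 1.
Therefore the largest such d is 7.

d = 7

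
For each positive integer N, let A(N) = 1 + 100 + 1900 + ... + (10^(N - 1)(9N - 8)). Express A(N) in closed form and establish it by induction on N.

We claim A(N) = 10^N(N - 1) + 1 for all N ≥ 1.
Base step (N = 1): A(1) = 1, and the closed form gives 1. They agree.
Inductive step: suppose the statement holds for some i ≥ 1, so A(i) = 10^i(i - 1) + 1.
Then A(i+1) = A(i) + (10^i(9i + 1)) = (10^i(i - 1) + 1) + (10^i(9i + 1)).
Simplifying, A(i+1) = 10^(i + 1)i + 1 = 10^(i+1)((i+1) - 1) + 1,
which is the closed form with N = i+1.
Hence, by induction on N, the claim holds for every N ≥ 1.

A(N) = 10^N(N - 1) + 1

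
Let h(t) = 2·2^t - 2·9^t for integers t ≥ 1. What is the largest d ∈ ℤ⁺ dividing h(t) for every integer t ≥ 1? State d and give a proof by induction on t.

d = 14

Computing the first values: h(1) = -14 and h(2) = -154; gcd(-14, -154) = 14, so d ≤ 14.
We prove 14 | 2·2^t - 2·9^t for all t ≥ 1 by induction on t.
Base case (t = 1): h(1) = -14 = 14·(-1), so 14 | h(1).
Suppose the result is true for t = m, i.e. 14 | h(m). Then
h(m+1) − 9·h(m) = (2·2^(m+1) - 2·9^(m+1)) − 9·(2·2^m - 2·9^m) = (2)·2^m·(2 − 9) = (-14)·2^m. Since 14 | h(m) by the inductive hypothesis, 14 | 9·h(m); and 14 | -14 since -14 = 14·-1. Therefore 14 | h(m+1).
By induction, the statement is established for all t ≥ 1.
Therefore the largest such d is 14.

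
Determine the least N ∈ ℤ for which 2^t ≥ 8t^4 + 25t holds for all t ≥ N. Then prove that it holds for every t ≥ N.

At t = 20: 1048576 < 1280500, so the inequality fails and N ≥ 21. We prove 2^t ≥ 8t^4 + 25t for all t ≥ 21.
Base step (t = 21): 2^t = 2097152 and 8t^4 + 25t = 1556373, so 2097152 ≥ 1556373.
For the inductive step, assume it holds for an arbitrary r ≥ 21, so 2^r ≥ 8r^4 + 25r.
Then 2^(r + 1) = 2·(2^r) ≥ 2·(8r^4 + 25r).
Also, for r ≥ 21 we have 2·(8r^4 + 25r) ≥ 8(r+1)^4 + 25(r+1), since 2·(8r^4 + 25r) − (8(r+1)^4 + 25(r+1)) = 8r^4 - 32r^3 - 48r^2 - 7r - 33, which is nonnegative for all r ≥ 21.
Combining, 2^(r + 1) ≥ 8(r+1)^4 + 25(r+1).
By induction, the statement is established for all t ≥ 21.
Hence the smallest such N is 21.

N = 21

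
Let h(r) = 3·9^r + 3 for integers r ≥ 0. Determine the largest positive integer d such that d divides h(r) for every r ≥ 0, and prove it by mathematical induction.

d = 6

Computing the first values: h(0) = 6 and h(1) = 30; gcd(6, 30) = 6, so d ≤ 6.
We prove 6 | 3·9^r + 3 for all r ≥ 0 by induction on r.
Base case (r = 0): h(0) = 6 = 6·(1), so 6 | h(0).
Inductive step: assume the claim holds for r = j, i.e. 6 | h(j). Then
h(j+1) = 3·9^(j+1) + 3 = 9·(3·9^j + 3) - 24 = 9·h(j) - 24. The first term is divisible by 6 by the inductive hypothesis, and -24 is divisible by 6. Hence 6 | h(j+1).
By the principle of mathematical induction, the result holds for all r ≥ 0.
Therefore the largest such d is 6.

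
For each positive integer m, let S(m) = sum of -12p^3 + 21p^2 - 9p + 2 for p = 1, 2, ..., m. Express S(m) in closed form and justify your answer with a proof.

We claim S(m) = -m(3m^3 - m^2 - 3m - 1) for all m ≥ 1.
Base case (m = 1): S(1) = 2, and the closed form gives 2. They agree.
Inductive step: assume the claim holds for m = p, so S(p) = p(-3p^3 + p^2 + 3p + 1).
Then S(p+1) = S(p) + (-12p^3 - 15p^2 - 3p + 2) = (p(-3p^3 + p^2 + 3p + 1)) + (-12p^3 - 15p^2 - 3p + 2).
Simplifying, S(p+1) = -(p + 1)(3p^3 + 8p^2 + 4p - 2) = -(p+1)(3(p+1)^3 - (p+1)^2 - 3(p+1) - 1),
which is the closed form with m = p+1.
Hence, by induction on m, the claim holds for every m ≥ 1.

S(m) = -m(3m^3 - m^2 - 3m - 1)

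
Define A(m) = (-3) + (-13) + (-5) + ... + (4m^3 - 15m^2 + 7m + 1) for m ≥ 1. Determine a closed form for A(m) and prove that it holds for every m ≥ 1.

A(m) = m(m^3 - 3m^2 - 3m + 2)

We claim A(m) = m(m^3 - 3m^2 - 3m + 2) for all m ≥ 1.
When m = 1: A(1) = -3, and the closed form gives -3. They agree.
Suppose the result is true for m = j, so A(j) = j(j^3 - 3j^2 - 3j + 2).
Then A(j+1) = A(j) + (4j^3 - 3j^2 - 11j - 3) = (j(j^3 - 3j^2 - 3j + 2)) + (4j^3 - 3j^2 - 11j - 3).
Simplifying, A(j+1) = (j + 1)(j^3 - 6j - 3) = (j+1)((j+1)^3 - 3(j+1)^2 - 3(j+1) + 2),
which is the closed form with m = j+1.
By the principle of mathematical induction, the result holds for all m ≥ 1.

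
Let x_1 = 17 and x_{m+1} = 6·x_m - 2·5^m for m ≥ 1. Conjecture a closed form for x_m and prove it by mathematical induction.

Computing the first terms: x_1 = 17, x_2 = 92, x_3 = 502. This suggests x_m = 2·5^m + 7·6^(m - 1).
When m = 1: the formula gives 17 = 17 = x_1.
Inductive step: suppose the statement holds for some k ≥ 1, so x_k = 2·5^k + 7·6^(k - 1).
Then x_{k+1} = 6·x_k - 2·5^k = 6·(2·5^k + 7·6^(k - 1)) - 2·5^k = 2·5^(k + 1) + 7·6^k = 2·5^(k+1) + 7·6^((k+1) - 1),
which is the claimed formula at m = k+1.
By the principle of mathematical induction, the result holds for all m ≥ 1.

x_m = 2·5^m + 7·6^(m - 1)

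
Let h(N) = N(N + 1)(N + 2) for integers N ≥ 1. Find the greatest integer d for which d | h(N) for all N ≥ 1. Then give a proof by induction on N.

d = 6

Computing the first values: h(1) = 6 and h(2) = 24; gcd(6, 24) = 6, so d ≤ 6.
We prove 6 | N(N + 1)(N + 2) for all N ≥ 1 by induction on N.
Base case (N = 1): h(1) = 6 = 6·(1), so 6 | h(1).
For the inductive step, assume it holds for an arbitrary i ≥ 1, i.e. 6 | h(i). Then
h(i+1) − h(i) = (i+1)·(i+2)·(i+3) − i·(i+1)·(i+2) = (i+1)·(i+2)·[(i+3) − i] = 3·(i+1)·(i+2). The product of 2 consecutive integers is divisible by (2)! = 2, so h(i+1) − h(i) is divisible by 3·2 = 6. By the inductive hypothesis 6 | h(i), hence 6 | h(i+1).
By induction, the statement is established for all N ≥ 1.
Therefore the largest such d is 6.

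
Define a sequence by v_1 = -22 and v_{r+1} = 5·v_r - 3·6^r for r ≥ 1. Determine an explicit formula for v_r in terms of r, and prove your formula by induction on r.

Computing the first terms: v_1 = -22, v_2 = -128, v_3 = -748. This suggests v_r = -4·5^(r - 1) - 3·6^r.
When r = 1: the formula gives -22 = -22 = v_1.
For the inductive step, assume it holds for an arbitrary m ≥ 1, so v_m = -4·5^(m - 1) - 3·6^m.
Then v_{m+1} = 5·v_m - 3·6^m = 5·(-4·5^(m - 1) - 3·6^m) - 3·6^m = -4·5^m - 3·6^(m + 1) = -4·5^((m+1) - 1) - 3·6^(m+1),
which is the claimed formula at r = m+1.
Hence, by induction on r, the claim holds for every r ≥ 1.

v_r = -4·5^(r - 1) - 3·6^r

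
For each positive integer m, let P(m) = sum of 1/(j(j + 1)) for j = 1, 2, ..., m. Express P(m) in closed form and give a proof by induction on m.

P(m) = m/(m + 1)

We claim P(m) = m/(m + 1) for all m ≥ 1.
For the base case m = 1: P(1) = 1/2, and the closed form gives 1/2. They agree.
Inductive step: suppose the statement holds for some j ≥ 1, so P(j) = j/(j + 1).
Then P(j+1) = P(j) + (1/((j + 1)(j + 2))) = (j/(j + 1)) + (1/((j + 1)(j + 2))).
Simplifying, P(j+1) = (j + 1)/(j + 2) = (j+1)/((j+1) + 1),
which is the closed form with m = j+1.
This completes the induction.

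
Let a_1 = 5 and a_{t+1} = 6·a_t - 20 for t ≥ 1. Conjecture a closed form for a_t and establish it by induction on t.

a_t = 6^(t - 1) + 4

Computing the first terms: a_1 = 5, a_2 = 10, a_3 = 40. This suggests a_t = 6^(t - 1) + 4.
For the base case t = 1: the formula gives 5 = 5 = a_1.
Suppose the result is true for t = p, so a_p = 6^(p - 1) + 4.
Then a_{p+1} = 6·a_p - 20 = 6·(6^(p - 1) + 4) - 20 = 6^p + 4 = 6^((p+1) - 1) + 4,
which is the claimed formula at t = p+1.
Hence, by induction on t, the claim holds for every t ≥ 1.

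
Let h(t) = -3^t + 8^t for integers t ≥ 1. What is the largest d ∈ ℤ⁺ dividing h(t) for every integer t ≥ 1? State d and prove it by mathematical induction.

Computing the first values: h(1) = 5 and h(2) = 55; gcd(5, 55) = 5, so d ≤ 5.
We prove 5 | -3^t + 8^t for all t ≥ 1 by induction on t.
When t = 1: h(1) = 5 = 5·(1), so 5 | h(1).
Inductive step: suppose the statement holds for some j ≥ 1, i.e. 5 | h(j). Then
8^{j+1} − 3^{j+1} = 8·8^j − 3·3^j = 8·(8^j − 3^j) + (5)·3^j. The first term is divisible by 5 by the inductive hypothesis, and the second term (5)·3^j is divisible by 5 since 5 | 5. Hence 5 | h(j+1).
By the principle of mathematical induction, the result holds for all t ≥ 1.
Therefore the largest such d is 5.

d = 5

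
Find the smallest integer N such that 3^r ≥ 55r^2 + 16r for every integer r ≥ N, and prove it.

N = 8

At r = 7: 2187 < 2807, so the inequality fails and N ≥ 8. We prove 3^r ≥ 55r^2 + 16r for all r ≥ 8.
For the base case r = 8: 3^r = 6561 and 55r^2 + 16r = 3648, so 6561 ≥ 3648.
Inductive step: suppose the statement holds for some k ≥ 8, so 3^k ≥ 55k^2 + 16k.
Then 3^(k + 1) = 3·(3^k) ≥ 3·(55k^2 + 16k).
Also, for k ≥ 8 we have 3·(55k^2 + 16k) ≥ 55(k+1)^2 + 16(k+1), since 3·(55k^2 + 16k) − (55(k+1)^2 + 16(k+1)) = 110k^2 - 78k - 71, which is nonnegative for all k ≥ 8.
Combining, 3^(k + 1) ≥ 55(k+1)^2 + 16(k+1).
Hence, by induction on r, the claim holds for every r ≥ 8.
Hence the smallest such N is 8.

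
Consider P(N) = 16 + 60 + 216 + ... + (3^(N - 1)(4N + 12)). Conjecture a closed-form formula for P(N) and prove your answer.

P(N) = 3^N(2N + 5) - 5

We claim P(N) = 3^N(2N + 5) - 5 for all N ≥ 1.
When N = 1: P(1) = 16, and the closed form gives 16. They agree.
Suppose the result is true for N = r, so P(r) = 3^r(2r + 5) - 5.
Then P(r+1) = P(r) + (4·3^r(r + 4)) = (3^r(2r + 5) - 5) + (4·3^r(r + 4)).
Simplifying, P(r+1) = 6·3^r·r + 21·3^r - 5 = 3^(r+1)(2(r+1) + 5) - 5,
which is the closed form with N = r+1.
By the principle of mathematical induction, the result holds for all N ≥ 1.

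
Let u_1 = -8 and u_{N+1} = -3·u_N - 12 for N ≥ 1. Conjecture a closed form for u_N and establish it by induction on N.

u_N = -5(-3)^(N - 1) - 3

Computing the first terms: u_1 = -8, u_2 = 12, u_3 = -48. This suggests u_N = -5(-3)^(N - 1) - 3.
Base step (N = 1): the formula gives -8 = -8 = u_1.
Inductive step: assume the claim holds for N = p, so u_p = -5(-3)^(p - 1) - 3.
Then u_{p+1} = -3·u_p - 12 = -3·(-5(-3)^(p - 1) - 3) - 12 = -5(-3)^p - 3 = -5(-3)^((p+1) - 1) - 3,
which is the claimed formula at N = p+1.
By the principle of mathematical induction, the result holds for all N ≥ 1.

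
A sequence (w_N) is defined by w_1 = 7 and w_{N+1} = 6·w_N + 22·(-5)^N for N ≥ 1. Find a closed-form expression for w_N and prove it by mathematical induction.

w_N = -2(-5)^N - 3·6^(N - 1)

Computing the first terms: w_1 = 7, w_2 = -68, w_3 = 142. This suggests w_N = -2(-5)^N - 3·6^(N - 1).
Base step (N = 1): the formula gives 7 = 7 = w_1.
Inductive step: suppose the statement holds for some p ≥ 1, so w_p = -2(-5)^p - 3·6^(p - 1).
Then w_{p+1} = 6·w_p + 22·(-5)^p = 6·(-2(-5)^p - 3·6^(p - 1)) + 22·(-5)^p = -2(-5)^(p + 1) - 3·6^p = -2(-5)^(p+1) - 3·6^((p+1) - 1),
which is the claimed formula at N = p+1.
Hence, by induction on N, the claim holds for every N ≥ 1.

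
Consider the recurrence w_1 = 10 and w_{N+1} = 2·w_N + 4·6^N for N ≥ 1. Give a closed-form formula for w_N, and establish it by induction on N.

Computing the first terms: w_1 = 10, w_2 = 44, w_3 = 232. This suggests w_N = 2^(N + 1) + 6^N.
Base case (N = 1): the formula gives 10 = 10 = w_1.
For the inductive step, assume it holds for an arbitrary p ≥ 1, so w_p = 2^(p + 1) + 6^p.
Then w_{p+1} = 2·w_p + 4·6^p = 2·(2^(p + 1) + 6^p) + 4·6^p = 2^(p + 2) + 6^(p + 1) = 2^((p+1) + 1) + 6^(p+1),
which is the claimed formula at N = p+1.
By the principle of mathematical induction, the result holds for all N ≥ 1.

w_N = 2^(N + 1) + 6^N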